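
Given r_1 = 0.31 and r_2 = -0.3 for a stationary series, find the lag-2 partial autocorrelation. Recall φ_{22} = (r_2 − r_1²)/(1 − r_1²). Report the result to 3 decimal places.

-0.438

φ_{22} = (r_2 − r_1²) / (1 − r_1²)
r_1² = (0.31)² = 0.0961
Numerator = -0.3 − 0.0961 = -0.3961; denominator = 1 − 0.0961 = 0.9039
φ_{22} = -0.3961 / 0.9039 = -0.438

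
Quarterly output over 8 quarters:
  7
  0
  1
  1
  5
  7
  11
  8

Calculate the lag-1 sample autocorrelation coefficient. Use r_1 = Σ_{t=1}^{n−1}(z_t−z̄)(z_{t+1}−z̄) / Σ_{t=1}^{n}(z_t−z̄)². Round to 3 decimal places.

Mean z̄ = (7 + 0 + 1 + 1 + 5 + 7 + 11 + 8)/8 = 5.0000
Deviations from mean: 2.0000, -5.0000, -4.0000, -4.0000, 0.0000, 2.0000, 6.0000, 3.0000
Σ(z_t−z̄)(z_{t+1}−z̄) = (-10.0000) + (20.0000) + (16.0000) + (0.0000) + (0.0000) + (12.0000) + (18.0000) = 56.0000
Denominator Σ(z_t−z̄)² = 110.0000
r_1 = 56.0000 / 110.0000 = 0.509

0.509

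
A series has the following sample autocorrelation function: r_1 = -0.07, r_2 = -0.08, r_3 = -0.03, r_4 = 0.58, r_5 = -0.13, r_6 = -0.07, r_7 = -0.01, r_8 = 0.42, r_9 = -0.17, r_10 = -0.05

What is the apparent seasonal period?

4

The largest autocorrelation is r_4 = 0.58, with a weaker echo at lag 8 (0.42); the remaining lags stay at or below -0.01.
The dominant spike at lag 4 indicates a seasonal period of 4.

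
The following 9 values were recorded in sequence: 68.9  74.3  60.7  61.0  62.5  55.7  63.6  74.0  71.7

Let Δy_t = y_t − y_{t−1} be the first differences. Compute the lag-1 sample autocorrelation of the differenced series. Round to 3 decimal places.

First differences Δy: 5.4, -13.6, 0.3, 1.5, -6.8, 7.9, 10.4, -2.3
Mean of differences = 0.3500
Numerator Σ(Δy_t−Δȳ)(Δy_{t+1}−Δȳ) = -82.7675
Denominator Σ(Δy_t−Δȳ)² = 437.5800
r_1(Δy) = -82.7675 / 437.5800 = -0.189

-0.189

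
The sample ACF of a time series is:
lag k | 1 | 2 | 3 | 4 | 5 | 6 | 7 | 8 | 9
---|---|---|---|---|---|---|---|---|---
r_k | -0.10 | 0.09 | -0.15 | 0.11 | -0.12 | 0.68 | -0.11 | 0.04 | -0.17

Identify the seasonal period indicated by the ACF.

The largest autocorrelation is r_6 = 0.68; the remaining lags stay at or below 0.11.
The dominant spike at lag 6 indicates a seasonal period of 6.

6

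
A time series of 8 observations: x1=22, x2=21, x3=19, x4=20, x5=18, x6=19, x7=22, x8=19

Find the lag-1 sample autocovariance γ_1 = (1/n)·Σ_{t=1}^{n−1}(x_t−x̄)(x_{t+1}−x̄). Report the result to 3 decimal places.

-0.125

Mean x̄ = (22 + 21 + 19 + 20 + 18 + 19 + 22 + 19)/8 = 20.0000
Deviations: 2.0000, 1.0000, -1.0000, 0.0000, -2.0000, -1.0000, 2.0000, -1.0000
Σ_{t=1}^{7}(x_t−x̄)(x_{t+1}−x̄) = -1.0000
γ_1 = -1.0000 / 8 = -0.125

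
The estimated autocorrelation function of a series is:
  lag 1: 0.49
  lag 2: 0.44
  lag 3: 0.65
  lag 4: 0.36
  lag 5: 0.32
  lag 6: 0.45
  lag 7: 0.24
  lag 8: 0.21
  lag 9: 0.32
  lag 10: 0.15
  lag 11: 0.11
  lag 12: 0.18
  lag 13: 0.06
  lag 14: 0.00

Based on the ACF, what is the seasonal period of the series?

The largest autocorrelation is r_3 = 0.65; the remaining lags stay at or below 0.49. The elevated value at lag 1 (0.49), dropping to 0.44 at lag 2, reflects decaying short-term dependence rather than seasonality.
The dominant spike at lag 3 indicates a seasonal period of 3.

3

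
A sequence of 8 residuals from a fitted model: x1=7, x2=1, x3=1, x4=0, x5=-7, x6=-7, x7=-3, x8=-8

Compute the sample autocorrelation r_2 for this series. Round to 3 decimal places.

Mean x̄ = (7 + 1 + 1 + 0 − 7 − 7 − 3 − 8)/8 = -2.0000
Deviations from mean: 9.0000, 3.0000, 3.0000, 2.0000, -5.0000, -5.0000, -1.0000, -6.0000
Σ(x_t−x̄)(x_{t+2}−x̄) = (27.0000) + (6.0000) + (-15.0000) + (-10.0000) + (5.0000) + (30.0000) = 43.0000
Denominator Σ(x_t−x̄)² = 190.0000
r_2 = 43.0000 / 190.0000 = 0.226

0.226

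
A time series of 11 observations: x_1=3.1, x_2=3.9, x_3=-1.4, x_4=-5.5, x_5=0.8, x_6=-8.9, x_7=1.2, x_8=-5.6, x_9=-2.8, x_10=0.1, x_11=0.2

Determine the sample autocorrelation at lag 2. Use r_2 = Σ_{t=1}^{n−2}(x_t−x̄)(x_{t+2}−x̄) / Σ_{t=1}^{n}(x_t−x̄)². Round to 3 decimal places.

Mean x̄ = (3.1 + 3.9 − 1.4 − 5.5 + 0.8 − 8.9 + 1.2 − 5.6 − 2.8 + 0.1 + 0.2)/11 = -1.3545
Numerator Σ_{t=1}^{9}(x_t−x̄)(x_{t+2}−x̄) = 34.6195
Denominator Σ(x_t−x̄)² = 157.3873
r_2 = 34.6195 / 157.3873 = 0.220

0.220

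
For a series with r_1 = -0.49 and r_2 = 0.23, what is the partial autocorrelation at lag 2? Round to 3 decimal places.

φ_{22} = (r_2 − r_1²) / (1 − r_1²)
r_1² = (-0.49)² = 0.2401
Numerator = 0.23 − 0.2401 = -0.0101; denominator = 1 − 0.2401 = 0.7599
φ_{22} = -0.0101 / 0.7599 = -0.013

-0.013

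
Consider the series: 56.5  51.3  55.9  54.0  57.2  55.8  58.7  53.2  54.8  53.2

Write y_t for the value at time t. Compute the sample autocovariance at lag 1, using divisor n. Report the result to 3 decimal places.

Mean ȳ = (56.5 + 51.3 + 55.9 + 54.0 + 57.2 + 55.8 + 58.7 + 53.2 + 54.8 + 53.2)/10 = 55.0600
Σ_{t=1}^{9}(y_t−ȳ)(y_{t+1}−ȳ) = -13.2576
γ_1 = -13.2576 / 10 = -1.326

-1.326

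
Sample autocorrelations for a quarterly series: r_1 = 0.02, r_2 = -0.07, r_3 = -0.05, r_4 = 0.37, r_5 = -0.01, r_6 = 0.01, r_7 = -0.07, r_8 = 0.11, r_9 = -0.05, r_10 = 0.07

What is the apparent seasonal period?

The largest autocorrelation is r_4 = 0.37; the remaining lags stay at or below 0.11.
The dominant spike at lag 4 indicates a seasonal period of 4.

4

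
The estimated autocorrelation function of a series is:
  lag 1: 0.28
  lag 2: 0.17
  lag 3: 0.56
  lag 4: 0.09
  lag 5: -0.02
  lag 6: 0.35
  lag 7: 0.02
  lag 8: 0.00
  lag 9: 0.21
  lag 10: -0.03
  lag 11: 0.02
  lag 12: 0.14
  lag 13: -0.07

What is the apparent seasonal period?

The largest autocorrelation is r_3 = 0.56, with a weaker echo at lag 6 (0.35); the remaining lags stay at or below 0.28. The elevated value at lag 1 (0.28), dropping to 0.17 at lag 2, reflects decaying short-term dependence rather than seasonality.
The dominant spike at lag 3 indicates a seasonal period of 3.

3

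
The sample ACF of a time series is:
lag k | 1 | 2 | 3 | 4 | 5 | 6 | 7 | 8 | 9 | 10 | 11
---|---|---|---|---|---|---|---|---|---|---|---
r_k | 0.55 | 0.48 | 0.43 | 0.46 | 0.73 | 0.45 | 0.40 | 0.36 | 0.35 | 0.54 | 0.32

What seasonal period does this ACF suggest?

5

The largest autocorrelation is r_5 = 0.73; the remaining lags stay at or below 0.55. The elevated value at lag 1 (0.55), dropping to 0.48 at lag 2, reflects decaying short-term dependence rather than seasonality.
The dominant spike at lag 5 indicates a seasonal period of 5.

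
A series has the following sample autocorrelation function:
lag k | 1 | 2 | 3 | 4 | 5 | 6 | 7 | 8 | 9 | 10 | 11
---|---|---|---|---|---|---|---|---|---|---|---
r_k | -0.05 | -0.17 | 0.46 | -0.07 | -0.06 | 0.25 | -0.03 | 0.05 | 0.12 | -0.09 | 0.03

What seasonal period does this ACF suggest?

3

The largest autocorrelation is r_3 = 0.46, with a weaker echo at lag 6 (0.25); the remaining lags stay at or below 0.12.
The dominant spike at lag 3 indicates a seasonal period of 3.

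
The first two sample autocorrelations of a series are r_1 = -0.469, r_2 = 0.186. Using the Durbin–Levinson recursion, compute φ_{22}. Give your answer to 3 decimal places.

φ_{22} = (r_2 − r_1²) / (1 − r_1²)
r_1² = (-0.469)² = 0.219961
Numerator = 0.186 − 0.2200 = -0.0340; denominator = 1 − 0.2200 = 0.7800
φ_{22} = -0.0340 / 0.7800 = -0.044

-0.044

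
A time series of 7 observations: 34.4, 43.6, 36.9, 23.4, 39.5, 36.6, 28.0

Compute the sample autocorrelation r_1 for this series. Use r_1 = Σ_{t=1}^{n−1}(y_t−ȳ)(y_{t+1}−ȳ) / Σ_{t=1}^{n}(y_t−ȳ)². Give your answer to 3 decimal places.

-0.231

Mean ȳ = (34.4 + 43.6 + 36.9 + 23.4 + 39.5 + 36.6 + 28.0)/7 = 34.6286
Deviations from mean: -0.2286, 8.9714, 2.2714, -11.2286, 4.8714, 1.9714, -6.6286
Numerator Σ_{t=1}^{6}(y_t−ȳ)(y_{t+1}−ȳ) = -65.3408
Denominator Σ(y_t−ȳ)² = 283.3343
r_1 = -65.3408 / 283.3343 = -0.231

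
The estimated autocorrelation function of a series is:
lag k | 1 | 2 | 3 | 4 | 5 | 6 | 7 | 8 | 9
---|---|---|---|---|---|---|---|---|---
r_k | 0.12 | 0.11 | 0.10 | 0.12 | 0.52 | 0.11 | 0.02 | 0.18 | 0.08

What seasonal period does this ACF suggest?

5

The largest autocorrelation is r_5 = 0.52; the remaining lags stay at or below 0.18.
The dominant spike at lag 5 indicates a seasonal period of 5.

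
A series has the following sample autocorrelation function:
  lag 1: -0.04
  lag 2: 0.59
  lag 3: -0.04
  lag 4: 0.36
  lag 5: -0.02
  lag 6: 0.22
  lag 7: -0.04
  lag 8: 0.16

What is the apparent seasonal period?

2

The largest autocorrelation is r_2 = 0.59, with weaker echoes at lags 4 (0.36), 6 (0.22) and 8 (0.16); the remaining lags stay at or below -0.02.
The dominant spike at lag 2 indicates a seasonal period of 2.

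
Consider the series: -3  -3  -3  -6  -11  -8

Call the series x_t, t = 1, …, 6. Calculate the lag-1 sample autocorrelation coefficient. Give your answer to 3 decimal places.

0.498

Mean x̄ = (-3 − 3 − 3 − 6 − 11 − 8)/6 = -5.6667
Numerator Σ_{t=1}^{5}(x_t−x̄)(x_{t+1}−x̄) = 27.5556
Denominator Σ(x_t−x̄)² = 55.3333
r_1 = 27.5556 / 55.3333 = 0.498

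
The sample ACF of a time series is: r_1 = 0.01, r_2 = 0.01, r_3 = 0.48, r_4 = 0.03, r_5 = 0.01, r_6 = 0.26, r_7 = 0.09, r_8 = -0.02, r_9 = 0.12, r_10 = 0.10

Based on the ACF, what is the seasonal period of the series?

3

The largest autocorrelation is r_3 = 0.48, with a weaker echo at lag 6 (0.26); the remaining lags stay at or below 0.12.
The dominant spike at lag 3 indicates a seasonal period of 3.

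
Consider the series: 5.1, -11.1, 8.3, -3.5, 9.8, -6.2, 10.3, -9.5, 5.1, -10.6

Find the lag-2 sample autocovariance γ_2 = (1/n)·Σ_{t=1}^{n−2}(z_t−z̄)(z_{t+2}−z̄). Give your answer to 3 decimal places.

49.930

Mean z̄ = (5.1 − 11.1 + 8.3 − 3.5 + 9.8 − 6.2 + 10.3 − 9.5 + 5.1 − 10.6)/10 = -0.2300
Σ_{t=1}^{8}(z_t−z̄)(z_{t+2}−z̄) = 499.3002
γ_2 = 499.3002 / 10 = 49.930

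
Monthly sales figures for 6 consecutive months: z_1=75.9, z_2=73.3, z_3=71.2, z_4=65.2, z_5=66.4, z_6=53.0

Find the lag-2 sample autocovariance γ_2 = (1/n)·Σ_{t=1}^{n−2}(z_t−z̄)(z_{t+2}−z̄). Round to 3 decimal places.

Mean z̄ = (75.9 + 73.3 + 71.2 + 65.2 + 66.4 + 53.0)/6 = 67.5000
Σ_{t=1}^{4}(z_t−z̄)(z_{t+2}−z̄) = 47.0200
γ_2 = 47.0200 / 6 = 7.837

7.837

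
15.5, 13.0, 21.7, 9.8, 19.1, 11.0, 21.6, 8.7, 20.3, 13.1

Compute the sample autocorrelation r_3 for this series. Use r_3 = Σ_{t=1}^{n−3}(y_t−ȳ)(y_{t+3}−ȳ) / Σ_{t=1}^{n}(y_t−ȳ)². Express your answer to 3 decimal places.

-0.595

Mean ȳ = (15.5 + 13.0 + 21.7 + 9.8 + 19.1 + 11.0 + 21.6 + 8.7 + 20.3 + 13.1)/10 = 15.3800
Σ(y_t−ȳ)(y_{t+3}−ȳ) = (-0.6696) + (-8.8536) + (-27.6816) + (-34.7076) + (-24.8496) + (-21.5496) + (-14.1816) = -132.4932
Denominator Σ(y_t−ȳ)² = 222.4960
r_3 = -132.4932 / 222.4960 = -0.595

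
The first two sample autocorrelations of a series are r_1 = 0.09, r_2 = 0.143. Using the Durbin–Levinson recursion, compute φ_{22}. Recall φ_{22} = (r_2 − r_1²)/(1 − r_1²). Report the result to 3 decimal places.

0.136

φ_{22} = (r_2 − r_1²) / (1 − r_1²)
r_1² = (0.09)² = 0.0081
Numerator = 0.143 − 0.0081 = 0.1349; denominator = 1 − 0.0081 = 0.9919
φ_{22} = 0.1349 / 0.9919 = 0.136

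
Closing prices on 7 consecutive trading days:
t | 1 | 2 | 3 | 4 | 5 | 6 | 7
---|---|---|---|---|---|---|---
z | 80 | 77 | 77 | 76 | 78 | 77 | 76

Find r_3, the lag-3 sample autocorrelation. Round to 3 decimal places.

-0.171

Mean z̄ = (80 + 77 + 77 + 76 + 78 + 77 + 76)/7 = 77.2857
Σ(z_t−z̄)(z_{t+3}−z̄) = (-3.4898) + (-0.2041) + (0.0816) + (1.6531) = -1.9592
Denominator Σ(z_t−z̄)² = 11.4286
r_3 = -1.9592 / 11.4286 = -0.171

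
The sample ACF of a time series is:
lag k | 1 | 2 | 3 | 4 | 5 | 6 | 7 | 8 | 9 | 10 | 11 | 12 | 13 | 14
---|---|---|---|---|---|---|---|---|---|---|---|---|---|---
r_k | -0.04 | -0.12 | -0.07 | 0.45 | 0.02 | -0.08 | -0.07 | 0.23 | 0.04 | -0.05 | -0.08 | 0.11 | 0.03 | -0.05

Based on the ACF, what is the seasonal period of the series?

The largest autocorrelation is r_4 = 0.45, with a weaker echo at lag 8 (0.23); the remaining lags stay at or below 0.11.
The dominant spike at lag 4 indicates a seasonal period of 4.

4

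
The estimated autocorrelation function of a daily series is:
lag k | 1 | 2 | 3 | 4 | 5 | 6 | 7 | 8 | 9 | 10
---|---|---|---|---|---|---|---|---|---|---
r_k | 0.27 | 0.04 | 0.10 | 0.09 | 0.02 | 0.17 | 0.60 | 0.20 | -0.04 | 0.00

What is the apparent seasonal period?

The largest autocorrelation is r_7 = 0.60; the remaining lags stay at or below 0.27. The elevated value at lag 1 (0.27), dropping to 0.04 at lag 2, reflects decaying short-term dependence rather than seasonality.
The dominant spike at lag 7 indicates a seasonal period of 7.

7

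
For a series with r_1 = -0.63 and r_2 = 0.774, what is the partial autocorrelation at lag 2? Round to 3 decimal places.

φ_{22} = (r_2 − r_1²) / (1 − r_1²)
r_1² = (-0.63)² = 0.3969
Numerator = 0.774 − 0.3969 = 0.3771; denominator = 1 − 0.3969 = 0.6031
φ_{22} = 0.3771 / 0.6031 = 0.625

0.625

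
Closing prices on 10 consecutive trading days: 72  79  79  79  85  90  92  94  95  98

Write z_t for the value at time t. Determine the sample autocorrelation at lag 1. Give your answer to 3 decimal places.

Mean z̄ = (72 + 79 + 79 + 79 + 85 + 90 + 92 + 94 + 95 + 98)/10 = 86.3000
Numerator Σ_{t=1}^{9}(z_t−z̄)(z_{t+1}−z̄) = 449.4100
Denominator Σ(z_t−z̄)² = 684.1000
r_1 = 449.4100 / 684.1000 = 0.657

0.657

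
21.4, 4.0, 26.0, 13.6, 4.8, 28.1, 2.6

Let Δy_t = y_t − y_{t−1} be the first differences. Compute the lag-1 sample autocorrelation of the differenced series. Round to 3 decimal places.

First differences Δy: -17.4, 22.0, -12.4, -8.8, 23.3, -25.5
Mean of differences = -3.1333
Numerator Σ(Δy_t−Δȳ)(Δy_{t+1}−Δȳ) = -1279.9744
Denominator Σ(Δy_t−Δȳ)² = 2152.1933
r_1(Δy) = -1279.9744 / 2152.1933 = -0.595

-0.595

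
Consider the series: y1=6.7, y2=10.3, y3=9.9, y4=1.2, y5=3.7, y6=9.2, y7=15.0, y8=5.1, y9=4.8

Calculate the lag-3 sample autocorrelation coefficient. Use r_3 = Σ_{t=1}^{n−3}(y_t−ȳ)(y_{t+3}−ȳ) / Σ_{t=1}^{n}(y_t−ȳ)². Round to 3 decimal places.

-0.327

Mean ȳ = (6.7 + 10.3 + 9.9 + 1.2 + 3.7 + 9.2 + 15.0 + 5.1 + 4.8)/9 = 7.3222
Σ(y_t−ȳ)(y_{t+3}−ȳ) = (3.8094) + (-10.7862) + (4.8405) + (-47.0051) + (8.0494) + (-4.7362) = -45.8281
Denominator Σ(y_t−ȳ)² = 140.2756
r_3 = -45.8281 / 140.2756 = -0.327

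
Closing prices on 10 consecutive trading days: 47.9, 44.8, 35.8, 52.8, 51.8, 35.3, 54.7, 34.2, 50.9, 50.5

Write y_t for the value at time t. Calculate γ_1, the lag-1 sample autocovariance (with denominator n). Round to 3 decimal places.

-31.456

Mean ȳ = (47.9 + 44.8 + 35.8 + 52.8 + 51.8 + 35.3 + 54.7 + 34.2 + 50.9 + 50.5)/10 = 45.8700
Σ_{t=1}^{9}(y_t−ȳ)(y_{t+1}−ȳ) = -314.5579
γ_1 = -314.5579 / 10 = -31.456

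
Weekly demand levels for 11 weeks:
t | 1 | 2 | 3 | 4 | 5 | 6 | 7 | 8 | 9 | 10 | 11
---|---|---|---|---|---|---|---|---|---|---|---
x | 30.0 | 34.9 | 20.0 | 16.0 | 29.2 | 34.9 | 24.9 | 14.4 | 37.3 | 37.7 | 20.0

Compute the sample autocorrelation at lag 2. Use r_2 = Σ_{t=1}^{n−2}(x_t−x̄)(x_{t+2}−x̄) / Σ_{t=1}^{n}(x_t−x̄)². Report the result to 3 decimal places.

-0.729

Mean x̄ = (30.0 + 34.9 + 20.0 + 16.0 + 29.2 + 34.9 + 24.9 + 14.4 + 37.3 + 37.7 + 20.0)/11 = 27.2091
Numerator Σ_{t=1}^{9}(x_t−x̄)(x_{t+2}−x̄) = -540.4256
Denominator Σ(x_t−x̄)² = 740.9291
r_2 = -540.4256 / 740.9291 = -0.729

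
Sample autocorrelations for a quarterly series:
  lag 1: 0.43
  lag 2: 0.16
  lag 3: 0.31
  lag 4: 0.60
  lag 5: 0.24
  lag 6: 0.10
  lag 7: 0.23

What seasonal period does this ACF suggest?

4

The largest autocorrelation is r_4 = 0.60; the remaining lags stay at or below 0.43. The elevated value at lag 1 (0.43), dropping to 0.16 at lag 2, reflects decaying short-term dependence rather than seasonality.
The dominant spike at lag 4 indicates a seasonal period of 4.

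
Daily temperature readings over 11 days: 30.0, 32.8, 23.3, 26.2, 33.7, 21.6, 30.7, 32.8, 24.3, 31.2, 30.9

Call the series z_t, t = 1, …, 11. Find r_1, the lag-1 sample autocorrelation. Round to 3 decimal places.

-0.447

Mean z̄ = (30.0 + 32.8 + 23.3 + 26.2 + 33.7 + 21.6 + 30.7 + 32.8 + 24.3 + 31.2 + 30.9)/11 = 28.8636
Numerator Σ_{t=1}^{10}(z_t−z̄)(z_{t+1}−z̄) = -80.5986
Denominator Σ(z_t−z̄)² = 180.2855
r_1 = -80.5986 / 180.2855 = -0.447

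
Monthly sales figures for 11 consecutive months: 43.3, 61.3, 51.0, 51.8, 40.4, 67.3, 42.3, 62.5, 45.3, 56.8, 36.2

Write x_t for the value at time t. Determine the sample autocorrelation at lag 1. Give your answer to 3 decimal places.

-0.658

Mean x̄ = (43.3 + 61.3 + 51.0 + 51.8 + 40.4 + 67.3 + 42.3 + 62.5 + 45.3 + 56.8 + 36.2)/11 = 50.7455
Numerator Σ_{t=1}^{10}(x_t−x̄)(x_{t+1}−x̄) = -681.9302
Denominator Σ(x_t−x̄)² = 1036.4673
r_1 = -681.9302 / 1036.4673 = -0.658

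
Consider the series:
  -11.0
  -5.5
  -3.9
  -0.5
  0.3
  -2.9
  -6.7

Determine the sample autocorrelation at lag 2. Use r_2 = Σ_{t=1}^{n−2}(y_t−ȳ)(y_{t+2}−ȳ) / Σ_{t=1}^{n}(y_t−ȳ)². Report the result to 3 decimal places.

Mean ȳ = (-11.0 − 5.5 − 3.9 − 0.5 + 0.3 − 2.9 − 6.7)/7 = -4.3143
Deviations from mean: -6.6857, -1.1857, 0.4143, 3.8143, 4.6143, 1.4143, -2.3857
Σ(y_t−ȳ)(y_{t+2}−ȳ) = (-2.7698) + (-4.5227) + (1.9116) + (5.3945) + (-11.0084) = -10.9947
Denominator Σ(y_t−ȳ)² = 89.8086
r_2 = -10.9947 / 89.8086 = -0.122

-0.122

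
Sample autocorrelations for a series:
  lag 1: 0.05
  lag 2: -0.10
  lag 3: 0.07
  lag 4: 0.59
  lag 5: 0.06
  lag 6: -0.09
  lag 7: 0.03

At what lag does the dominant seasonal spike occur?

4

The largest autocorrelation is r_4 = 0.59; the remaining lags stay at or below 0.07.
The dominant spike at lag 4 indicates a seasonal period of 4.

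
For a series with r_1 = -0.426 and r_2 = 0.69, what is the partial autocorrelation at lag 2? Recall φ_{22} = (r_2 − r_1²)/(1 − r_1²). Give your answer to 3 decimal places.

φ_{22} = (r_2 − r_1²) / (1 − r_1²)
r_1² = (-0.426)² = 0.181476
Numerator = 0.69 − 0.1815 = 0.5085; denominator = 1 − 0.1815 = 0.8185
φ_{22} = 0.5085 / 0.8185 = 0.621

0.621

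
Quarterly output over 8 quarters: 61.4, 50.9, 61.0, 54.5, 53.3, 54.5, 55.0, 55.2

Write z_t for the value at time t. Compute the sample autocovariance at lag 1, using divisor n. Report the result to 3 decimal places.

Mean z̄ = (61.4 + 50.9 + 61.0 + 54.5 + 53.3 + 54.5 + 55.0 + 55.2)/8 = 55.7250
Deviations: 5.6750, -4.8250, 5.2750, -1.2250, -2.4250, -1.2250, -0.7250, -0.5250
Σ_{t=1}^{7}(z_t−z̄)(z_{t+1}−z̄) = -52.0856
γ_1 = -52.0856 / 8 = -6.511

-6.511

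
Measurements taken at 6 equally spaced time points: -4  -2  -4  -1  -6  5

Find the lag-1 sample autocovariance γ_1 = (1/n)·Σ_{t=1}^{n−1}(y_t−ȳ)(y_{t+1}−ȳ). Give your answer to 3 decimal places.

-5.667

Mean ȳ = (-4 − 2 − 4 − 1 − 6 + 5)/6 = -2.0000
Σ_{t=1}^{5}(y_t−ȳ)(y_{t+1}−ȳ) = -34.0000
γ_1 = -34.0000 / 6 = -5.667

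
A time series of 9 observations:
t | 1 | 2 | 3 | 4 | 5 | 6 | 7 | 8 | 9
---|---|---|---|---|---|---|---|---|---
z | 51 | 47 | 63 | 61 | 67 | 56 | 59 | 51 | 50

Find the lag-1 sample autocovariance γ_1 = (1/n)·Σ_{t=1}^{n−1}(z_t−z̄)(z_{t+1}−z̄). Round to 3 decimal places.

Mean z̄ = (51 + 47 + 63 + 61 + 67 + 56 + 59 + 51 + 50)/9 = 56.1111
Σ_{t=1}^{8}(z_t−z̄)(z_{t+1}−z̄) = 85.6543
γ_1 = 85.6543 / 9 = 9.517

9.517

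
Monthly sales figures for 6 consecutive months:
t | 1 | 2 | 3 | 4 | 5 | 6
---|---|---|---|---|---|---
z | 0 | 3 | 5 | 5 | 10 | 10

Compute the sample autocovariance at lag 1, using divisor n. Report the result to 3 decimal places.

Mean z̄ = (0 + 3 + 5 + 5 + 10 + 10)/6 = 5.5000
Σ_{t=1}^{5}(z_t−z̄)(z_{t+1}−z̄) = 33.2500
γ_1 = 33.2500 / 6 = 5.542

5.542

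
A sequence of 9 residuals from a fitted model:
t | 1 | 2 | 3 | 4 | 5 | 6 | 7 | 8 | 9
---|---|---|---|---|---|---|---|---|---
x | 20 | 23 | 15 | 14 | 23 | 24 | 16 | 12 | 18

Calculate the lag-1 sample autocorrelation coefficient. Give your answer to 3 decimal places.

0.108

Mean x̄ = (20 + 23 + 15 + 14 + 23 + 24 + 16 + 12 + 18)/9 = 18.3333
Numerator Σ_{t=1}^{8}(x_t−x̄)(x_{t+1}−x̄) = 16.5556
Denominator Σ(x_t−x̄)² = 154.0000
r_1 = 16.5556 / 154.0000 = 0.108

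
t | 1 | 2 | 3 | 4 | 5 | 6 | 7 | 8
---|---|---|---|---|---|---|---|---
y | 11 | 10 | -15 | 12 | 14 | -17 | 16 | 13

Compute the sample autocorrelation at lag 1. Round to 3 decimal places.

-0.393

Mean ȳ = (11 + 10 − 15 + 12 + 14 − 17 + 16 + 13)/8 = 5.5000
Deviations from mean: 5.5000, 4.5000, -20.5000, 6.5000, 8.5000, -22.5000, 10.5000, 7.5000
Σ(y_t−ȳ)(y_{t+1}−ȳ) = (24.7500) + (-92.2500) + (-133.2500) + (55.2500) + (-191.2500) + (-236.2500) + (78.7500) = -494.2500
Denominator Σ(y_t−ȳ)² = 1258.0000
r_1 = -494.2500 / 1258.0000 = -0.393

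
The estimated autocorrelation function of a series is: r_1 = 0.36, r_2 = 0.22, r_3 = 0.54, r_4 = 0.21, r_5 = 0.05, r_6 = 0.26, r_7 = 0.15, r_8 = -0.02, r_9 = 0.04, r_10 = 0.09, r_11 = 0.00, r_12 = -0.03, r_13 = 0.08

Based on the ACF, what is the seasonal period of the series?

3

The largest autocorrelation is r_3 = 0.54; the remaining lags stay at or below 0.36. The elevated value at lag 1 (0.36), dropping to 0.22 at lag 2, reflects decaying short-term dependence rather than seasonality.
The dominant spike at lag 3 indicates a seasonal period of 3.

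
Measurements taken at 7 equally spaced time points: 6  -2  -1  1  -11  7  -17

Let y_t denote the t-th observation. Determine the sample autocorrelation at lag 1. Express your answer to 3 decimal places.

Mean ȳ = (6 − 2 − 1 + 1 − 11 + 7 − 17)/7 = -2.4286
Deviations from mean: 8.4286, 0.4286, 1.4286, 3.4286, -8.5714, 9.4286, -14.5714
Numerator Σ_{t=1}^{6}(y_t−ȳ)(y_{t+1}−ȳ) = -238.4694
Denominator Σ(y_t−ȳ)² = 459.7143
r_1 = -238.4694 / 459.7143 = -0.519

-0.519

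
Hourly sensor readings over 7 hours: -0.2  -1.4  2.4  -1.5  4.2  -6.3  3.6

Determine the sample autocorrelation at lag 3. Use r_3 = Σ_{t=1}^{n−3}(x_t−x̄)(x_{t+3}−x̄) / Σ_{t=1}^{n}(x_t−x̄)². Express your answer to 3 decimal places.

Mean x̄ = (-0.2 − 1.4 + 2.4 − 1.5 + 4.2 − 6.3 + 3.6)/7 = 0.1143
Deviations from mean: -0.3143, -1.5143, 2.2857, -1.6143, 4.0857, -6.4143, 3.4857
Numerator Σ_{t=1}^{4}(x_t−x̄)(x_{t+3}−x̄) = -25.9678
Denominator Σ(x_t−x̄)² = 80.2086
r_3 = -25.9678 / 80.2086 = -0.324

-0.324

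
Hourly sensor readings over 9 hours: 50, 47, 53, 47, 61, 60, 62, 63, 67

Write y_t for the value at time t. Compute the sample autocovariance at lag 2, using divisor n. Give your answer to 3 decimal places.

Mean ȳ = (50 + 47 + 53 + 47 + 61 + 60 + 62 + 63 + 67)/9 = 56.6667
Σ_{t=1}^{7}(y_t−ȳ)(y_{t+2}−ȳ) = 169.1111
γ_2 = 169.1111 / 9 = 18.790

18.790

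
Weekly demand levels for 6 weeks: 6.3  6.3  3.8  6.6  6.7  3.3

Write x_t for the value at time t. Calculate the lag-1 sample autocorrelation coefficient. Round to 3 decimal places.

-0.335

Mean x̄ = (6.3 + 6.3 + 3.8 + 6.6 + 6.7 + 3.3)/6 = 5.5000
Deviations from mean: 0.8000, 0.8000, -1.7000, 1.1000, 1.2000, -2.2000
Numerator Σ_{t=1}^{5}(x_t−x̄)(x_{t+1}−x̄) = -3.9100
Denominator Σ(x_t−x̄)² = 11.6600
r_1 = -3.9100 / 11.6600 = -0.335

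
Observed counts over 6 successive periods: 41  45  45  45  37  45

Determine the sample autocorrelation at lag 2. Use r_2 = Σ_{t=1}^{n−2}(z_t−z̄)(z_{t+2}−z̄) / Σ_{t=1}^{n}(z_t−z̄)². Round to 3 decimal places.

Mean z̄ = (41 + 45 + 45 + 45 + 37 + 45)/6 = 43.0000
Σ(z_t−z̄)(z_{t+2}−z̄) = (-4.0000) + (4.0000) + (-12.0000) + (4.0000) = -8.0000
Denominator Σ(z_t−z̄)² = 56.0000
r_2 = -8.0000 / 56.0000 = -0.143

-0.143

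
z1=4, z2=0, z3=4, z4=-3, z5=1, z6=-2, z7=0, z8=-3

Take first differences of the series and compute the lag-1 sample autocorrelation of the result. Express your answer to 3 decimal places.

First differences Δz: -4, 4, -7, 4, -3, 2, -3
Mean of differences = -1.0000
Numerator Σ(Δz_t−Δz̄)(Δz_{t+1}−Δz̄) = -97.0000
Denominator Σ(Δz_t−Δz̄)² = 112.0000
r_1(Δz) = -97.0000 / 112.0000 = -0.866

-0.866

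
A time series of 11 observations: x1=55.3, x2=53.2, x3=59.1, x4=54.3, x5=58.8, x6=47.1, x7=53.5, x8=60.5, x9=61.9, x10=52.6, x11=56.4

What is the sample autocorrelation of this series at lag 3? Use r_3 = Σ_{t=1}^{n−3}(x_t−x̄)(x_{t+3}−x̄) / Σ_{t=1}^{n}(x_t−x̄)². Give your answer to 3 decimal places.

Mean x̄ = (55.3 + 53.2 + 59.1 + 54.3 + 58.8 + 47.1 + 53.5 + 60.5 + 61.9 + 52.6 + 56.4)/11 = 55.7000
Numerator Σ_{t=1}^{8}(x_t−x̄)(x_{t+3}−x̄) = -61.6100
Denominator Σ(x_t−x̄)² = 179.9200
r_3 = -61.6100 / 179.9200 = -0.342

-0.342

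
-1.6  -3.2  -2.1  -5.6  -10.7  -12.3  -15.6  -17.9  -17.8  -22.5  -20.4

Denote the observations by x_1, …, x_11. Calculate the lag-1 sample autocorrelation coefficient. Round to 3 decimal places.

Mean x̄ = (-1.6 − 3.2 − 2.1 − 5.6 − 10.7 − 12.3 − 15.6 − 17.9 − 17.8 − 22.5 − 20.4)/11 = -11.7909
Numerator Σ_{t=1}^{10}(x_t−x̄)(x_{t+1}−x̄) = 455.4636
Denominator Σ(x_t−x̄)² = 588.0891
r_1 = 455.4636 / 588.0891 = 0.774

0.774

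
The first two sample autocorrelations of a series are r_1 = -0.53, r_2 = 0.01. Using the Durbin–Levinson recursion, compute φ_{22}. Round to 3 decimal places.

φ_{22} = (r_2 − r_1²) / (1 − r_1²)
r_1² = (-0.53)² = 0.2809
Numerator = 0.01 − 0.2809 = -0.2709; denominator = 1 − 0.2809 = 0.7191
φ_{22} = -0.2709 / 0.7191 = -0.377

-0.377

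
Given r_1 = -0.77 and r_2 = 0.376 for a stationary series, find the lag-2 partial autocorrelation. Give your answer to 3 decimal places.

-0.533

φ_{22} = (r_2 − r_1²) / (1 − r_1²)
r_1² = (-0.77)² = 0.5929
Numerator = 0.376 − 0.5929 = -0.2169; denominator = 1 − 0.5929 = 0.4071
φ_{22} = -0.2169 / 0.4071 = -0.533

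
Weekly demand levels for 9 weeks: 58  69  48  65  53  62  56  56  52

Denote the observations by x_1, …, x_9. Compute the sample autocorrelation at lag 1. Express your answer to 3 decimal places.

-0.639

Mean x̄ = (58 + 69 + 48 + 65 + 53 + 62 + 56 + 56 + 52)/9 = 57.6667
Numerator Σ_{t=1}^{8}(x_t−x̄)(x_{t+1}−x̄) = -226.1111
Denominator Σ(x_t−x̄)² = 354.0000
r_1 = -226.1111 / 354.0000 = -0.639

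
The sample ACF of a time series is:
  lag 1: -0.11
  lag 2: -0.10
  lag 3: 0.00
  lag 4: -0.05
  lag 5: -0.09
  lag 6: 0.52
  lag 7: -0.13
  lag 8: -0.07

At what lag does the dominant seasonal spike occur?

The largest autocorrelation is r_6 = 0.52; the remaining lags stay at or below 0.00.
The dominant spike at lag 6 indicates a seasonal period of 6.

6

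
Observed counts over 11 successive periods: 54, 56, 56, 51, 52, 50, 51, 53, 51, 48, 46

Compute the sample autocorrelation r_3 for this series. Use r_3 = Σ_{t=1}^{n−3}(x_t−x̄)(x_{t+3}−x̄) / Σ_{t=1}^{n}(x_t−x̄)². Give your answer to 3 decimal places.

-0.111

Mean x̄ = (54 + 56 + 56 + 51 + 52 + 50 + 51 + 53 + 51 + 48 + 46)/11 = 51.6364
Numerator Σ_{t=1}^{8}(x_t−x̄)(x_{t+3}−x̄) = -10.4876
Denominator Σ(x_t−x̄)² = 94.5455
r_3 = -10.4876 / 94.5455 = -0.111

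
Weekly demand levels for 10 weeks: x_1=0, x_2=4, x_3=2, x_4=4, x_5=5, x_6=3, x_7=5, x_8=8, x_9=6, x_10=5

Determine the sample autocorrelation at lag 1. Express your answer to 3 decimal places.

Mean x̄ = (0 + 4 + 2 + 4 + 5 + 3 + 5 + 8 + 6 + 5)/10 = 4.2000
Numerator Σ_{t=1}^{9}(x_t−x̄)(x_{t+1}−x̄) = 10.9600
Denominator Σ(x_t−x̄)² = 43.6000
r_1 = 10.9600 / 43.6000 = 0.251

0.251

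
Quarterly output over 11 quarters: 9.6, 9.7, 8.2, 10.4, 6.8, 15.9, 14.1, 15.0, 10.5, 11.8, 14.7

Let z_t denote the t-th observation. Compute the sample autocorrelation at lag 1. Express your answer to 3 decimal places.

0.168

Mean z̄ = (9.6 + 9.7 + 8.2 + 10.4 + 6.8 + 15.9 + 14.1 + 15.0 + 10.5 + 11.8 + 14.7)/11 = 11.5182
Numerator Σ_{t=1}^{10}(z_t−z̄)(z_{t+1}−z̄) = 15.1997
Denominator Σ(z_t−z̄)² = 90.7364
r_1 = 15.1997 / 90.7364 = 0.168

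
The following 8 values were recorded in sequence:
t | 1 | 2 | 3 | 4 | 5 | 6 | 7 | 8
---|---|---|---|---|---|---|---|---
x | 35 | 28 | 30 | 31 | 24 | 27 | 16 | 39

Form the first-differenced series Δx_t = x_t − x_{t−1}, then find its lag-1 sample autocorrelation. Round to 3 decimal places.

First differences Δx: -7, 2, 1, -7, 3, -11, 23
Mean of differences = 0.5714
Numerator Σ(Δx_t−Δx̄)(Δx_{t+1}−Δx̄) = -319.4694
Denominator Σ(Δx_t−Δx̄)² = 759.7143
r_1(Δx) = -319.4694 / 759.7143 = -0.421

-0.421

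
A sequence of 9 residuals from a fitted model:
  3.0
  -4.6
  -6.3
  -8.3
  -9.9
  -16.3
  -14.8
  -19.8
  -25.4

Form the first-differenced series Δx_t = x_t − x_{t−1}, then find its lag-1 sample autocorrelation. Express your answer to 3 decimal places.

First differences Δx: -7.6, -1.7, -2.0, -1.6, -6.4, 1.5, -5.0, -5.6
Mean of differences = -3.5500
Numerator Σ(Δx_t−Δx̄)(Δx_{t+1}−Δx̄) = -25.9025
Denominator Σ(Δx_t−Δx̄)² = 65.9600
r_1(Δx) = -25.9025 / 65.9600 = -0.393

-0.393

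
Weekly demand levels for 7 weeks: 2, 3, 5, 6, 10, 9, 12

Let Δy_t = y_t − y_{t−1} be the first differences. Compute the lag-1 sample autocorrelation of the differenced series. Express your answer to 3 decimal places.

-0.768

First differences Δy: 1, 2, 1, 4, -1, 3
Mean of differences = 1.6667
Numerator Σ(Δy_t−Δȳ)(Δy_{t+1}−Δȳ) = -11.7778
Denominator Σ(Δy_t−Δȳ)² = 15.3333
r_1(Δy) = -11.7778 / 15.3333 = -0.768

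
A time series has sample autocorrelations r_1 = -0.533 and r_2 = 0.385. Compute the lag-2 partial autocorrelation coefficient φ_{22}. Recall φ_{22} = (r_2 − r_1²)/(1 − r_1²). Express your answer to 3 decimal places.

0.141

φ_{22} = (r_2 − r_1²) / (1 − r_1²)
r_1² = (-0.533)² = 0.284089
Numerator = 0.385 − 0.2841 = 0.1009; denominator = 1 − 0.2841 = 0.7159
φ_{22} = 0.1009 / 0.7159 = 0.141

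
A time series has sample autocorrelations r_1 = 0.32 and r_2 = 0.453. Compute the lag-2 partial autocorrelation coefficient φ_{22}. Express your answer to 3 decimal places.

φ_{22} = (r_2 − r_1²) / (1 − r_1²)
r_1² = (0.32)² = 0.1024
Numerator = 0.453 − 0.1024 = 0.3506; denominator = 1 − 0.1024 = 0.8976
φ_{22} = 0.3506 / 0.8976 = 0.391

0.391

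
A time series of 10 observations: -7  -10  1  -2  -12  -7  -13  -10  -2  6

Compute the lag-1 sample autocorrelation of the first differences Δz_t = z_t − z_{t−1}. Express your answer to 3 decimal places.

-0.143

First differences Δz: -3, 11, -3, -10, 5, -6, 3, 8, 8
Mean of differences = 1.4444
Numerator Σ(Δz_t−Δz̄)(Δz_{t+1}−Δz̄) = -59.6420
Denominator Σ(Δz_t−Δz̄)² = 418.2222
r_1(Δz) = -59.6420 / 418.2222 = -0.143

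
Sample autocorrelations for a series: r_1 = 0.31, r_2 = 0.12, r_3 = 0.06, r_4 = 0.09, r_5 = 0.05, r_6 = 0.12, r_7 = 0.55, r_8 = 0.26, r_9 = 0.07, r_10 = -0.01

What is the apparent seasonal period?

7

The largest autocorrelation is r_7 = 0.55; the remaining lags stay at or below 0.31. The elevated value at lag 1 (0.31), dropping to 0.12 at lag 2, reflects decaying short-term dependence rather than seasonality.
The dominant spike at lag 7 indicates a seasonal period of 7.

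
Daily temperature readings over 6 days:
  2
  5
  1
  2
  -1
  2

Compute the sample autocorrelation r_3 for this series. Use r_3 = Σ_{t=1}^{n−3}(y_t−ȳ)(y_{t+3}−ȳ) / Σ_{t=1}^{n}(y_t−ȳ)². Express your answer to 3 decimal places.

Mean ȳ = (2 + 5 + 1 + 2 − 1 + 2)/6 = 1.8333
Deviations from mean: 0.1667, 3.1667, -0.8333, 0.1667, -2.8333, 0.1667
Σ(y_t−ȳ)(y_{t+3}−ȳ) = (0.0278) + (-8.9722) + (-0.1389) = -9.0833
Denominator Σ(y_t−ȳ)² = 18.8333
r_3 = -9.0833 / 18.8333 = -0.482

-0.482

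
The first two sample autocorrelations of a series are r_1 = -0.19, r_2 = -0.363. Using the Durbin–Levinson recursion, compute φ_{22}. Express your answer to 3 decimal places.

φ_{22} = (r_2 − r_1²) / (1 − r_1²)
r_1² = (-0.19)² = 0.0361
Numerator = -0.363 − 0.0361 = -0.3991; denominator = 1 − 0.0361 = 0.9639
φ_{22} = -0.3991 / 0.9639 = -0.414

-0.414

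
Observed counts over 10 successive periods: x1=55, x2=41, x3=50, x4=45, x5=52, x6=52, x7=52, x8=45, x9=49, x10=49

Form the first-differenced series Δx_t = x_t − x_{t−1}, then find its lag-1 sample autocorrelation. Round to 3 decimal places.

First differences Δx: -14, 9, -5, 7, 0, 0, -7, 4, 0
Mean of differences = -0.6667
Numerator Σ(Δx_t−Δx̄)(Δx_{t+1}−Δx̄) = -229.1111
Denominator Σ(Δx_t−Δx̄)² = 412.0000
r_1(Δx) = -229.1111 / 412.0000 = -0.556

-0.556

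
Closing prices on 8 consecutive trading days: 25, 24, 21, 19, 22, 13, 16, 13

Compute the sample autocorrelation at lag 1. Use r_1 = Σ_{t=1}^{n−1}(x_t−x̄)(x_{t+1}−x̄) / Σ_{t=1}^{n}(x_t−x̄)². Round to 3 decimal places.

0.374

Mean x̄ = (25 + 24 + 21 + 19 + 22 + 13 + 16 + 13)/8 = 19.1250
Σ(x_t−x̄)(x_{t+1}−x̄) = (28.6406) + (9.1406) + (-0.2344) + (-0.3594) + (-17.6094) + (19.1406) + (19.1406) = 57.8594
Denominator Σ(x_t−x̄)² = 154.8750
r_1 = 57.8594 / 154.8750 = 0.374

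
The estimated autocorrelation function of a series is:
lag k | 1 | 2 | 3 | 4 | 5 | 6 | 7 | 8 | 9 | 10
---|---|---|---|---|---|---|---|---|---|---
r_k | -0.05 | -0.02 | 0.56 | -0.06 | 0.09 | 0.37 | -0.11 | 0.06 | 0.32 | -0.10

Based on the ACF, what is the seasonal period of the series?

3

The largest autocorrelation is r_3 = 0.56, with weaker echoes at lags 6 (0.37) and 9 (0.32); the remaining lags stay at or below 0.09.
The dominant spike at lag 3 indicates a seasonal period of 3.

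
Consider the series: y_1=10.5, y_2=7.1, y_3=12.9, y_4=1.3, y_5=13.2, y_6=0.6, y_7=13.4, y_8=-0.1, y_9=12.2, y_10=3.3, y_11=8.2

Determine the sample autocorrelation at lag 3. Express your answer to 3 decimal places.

Mean ȳ = (10.5 + 7.1 + 12.9 + 1.3 + 13.2 + 0.6 + 13.4 − 0.1 + 12.2 + 3.3 + 8.2)/11 = 7.5091
Numerator Σ_{t=1}^{8}(y_t−ȳ)(y_{t+3}−ȳ) = -200.4875
Denominator Σ(y_t−ȳ)² = 289.6491
r_3 = -200.4875 / 289.6491 = -0.692

-0.692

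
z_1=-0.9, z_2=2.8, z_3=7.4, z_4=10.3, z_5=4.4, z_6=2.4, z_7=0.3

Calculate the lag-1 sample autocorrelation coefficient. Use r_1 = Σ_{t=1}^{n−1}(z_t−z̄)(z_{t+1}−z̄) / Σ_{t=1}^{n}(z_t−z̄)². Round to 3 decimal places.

Mean z̄ = (-0.9 + 2.8 + 7.4 + 10.3 + 4.4 + 2.4 + 0.3)/7 = 3.8143
Deviations from mean: -4.7143, -1.0143, 3.5857, 6.4857, 0.5857, -1.4143, -3.5143
Σ(z_t−z̄)(z_{t+1}−z̄) = (4.7816) + (-3.6369) + (23.2559) + (3.7988) + (-0.8284) + (4.9702) = 32.3412
Denominator Σ(z_t−z̄)² = 92.8686
r_1 = 32.3412 / 92.8686 = 0.348

0.348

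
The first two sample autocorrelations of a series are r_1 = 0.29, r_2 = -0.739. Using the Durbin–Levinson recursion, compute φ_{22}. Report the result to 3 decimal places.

-0.899

φ_{22} = (r_2 − r_1²) / (1 − r_1²)
r_1² = (0.29)² = 0.0841
Numerator = -0.739 − 0.0841 = -0.8231; denominator = 1 − 0.0841 = 0.9159
φ_{22} = -0.8231 / 0.9159 = -0.899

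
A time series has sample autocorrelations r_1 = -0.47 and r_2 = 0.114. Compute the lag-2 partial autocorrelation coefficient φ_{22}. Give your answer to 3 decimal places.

φ_{22} = (r_2 − r_1²) / (1 − r_1²)
r_1² = (-0.47)² = 0.2209
Numerator = 0.114 − 0.2209 = -0.1069; denominator = 1 − 0.2209 = 0.7791
φ_{22} = -0.1069 / 0.7791 = -0.137

-0.137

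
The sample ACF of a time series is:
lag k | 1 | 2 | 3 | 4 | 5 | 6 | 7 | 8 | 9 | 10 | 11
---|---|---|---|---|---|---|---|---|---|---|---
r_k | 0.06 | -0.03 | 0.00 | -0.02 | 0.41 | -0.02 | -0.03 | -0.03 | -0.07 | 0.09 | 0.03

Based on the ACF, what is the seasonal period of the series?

The largest autocorrelation is r_5 = 0.41; the remaining lags stay at or below 0.09.
The dominant spike at lag 5 indicates a seasonal period of 5.

5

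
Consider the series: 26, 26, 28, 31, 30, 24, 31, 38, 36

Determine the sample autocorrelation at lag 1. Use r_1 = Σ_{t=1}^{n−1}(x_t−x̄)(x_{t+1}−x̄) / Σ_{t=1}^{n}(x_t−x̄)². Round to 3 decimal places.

0.414

Mean x̄ = (26 + 26 + 28 + 31 + 30 + 24 + 31 + 38 + 36)/9 = 30.0000
Numerator Σ_{t=1}^{8}(x_t−x̄)(x_{t+1}−x̄) = 72.0000
Denominator Σ(x_t−x̄)² = 174.0000
r_1 = 72.0000 / 174.0000 = 0.414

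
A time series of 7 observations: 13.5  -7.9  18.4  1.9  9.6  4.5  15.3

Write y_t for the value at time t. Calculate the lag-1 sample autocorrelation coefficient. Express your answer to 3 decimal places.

-0.722

Mean ȳ = (13.5 − 7.9 + 18.4 + 1.9 + 9.6 + 4.5 + 15.3)/7 = 7.9000
Numerator Σ_{t=1}^{6}(y_t−ȳ)(y_{t+1}−ȳ) = -358.5200
Denominator Σ(y_t−ȳ)² = 496.4600
r_1 = -358.5200 / 496.4600 = -0.722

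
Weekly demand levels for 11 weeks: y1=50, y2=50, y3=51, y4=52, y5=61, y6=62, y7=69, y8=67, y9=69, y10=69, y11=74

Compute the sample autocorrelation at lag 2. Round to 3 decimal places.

Mean ȳ = (50 + 50 + 51 + 52 + 61 + 62 + 69 + 67 + 69 + 69 + 74)/11 = 61.2727
Numerator Σ_{t=1}^{9}(y_t−ȳ)(y_{t+2}−ȳ) = 420.7603
Denominator Σ(y_t−ȳ)² = 820.1818
r_2 = 420.7603 / 820.1818 = 0.513

0.513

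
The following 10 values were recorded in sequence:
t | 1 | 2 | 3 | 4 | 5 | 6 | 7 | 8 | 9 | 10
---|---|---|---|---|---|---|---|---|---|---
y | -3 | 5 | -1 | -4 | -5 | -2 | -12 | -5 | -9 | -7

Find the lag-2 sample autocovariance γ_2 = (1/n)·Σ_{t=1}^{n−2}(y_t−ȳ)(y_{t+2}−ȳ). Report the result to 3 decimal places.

4.732

Mean ȳ = (-3 + 5 − 1 − 4 − 5 − 2 − 12 − 5 − 9 − 7)/10 = -4.3000
Σ_{t=1}^{8}(y_t−ȳ)(y_{t+2}−ȳ) = 47.3200
γ_2 = 47.3200 / 10 = 4.732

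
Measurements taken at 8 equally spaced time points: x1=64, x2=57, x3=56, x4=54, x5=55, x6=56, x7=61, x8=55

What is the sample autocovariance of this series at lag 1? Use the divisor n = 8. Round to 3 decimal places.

Mean x̄ = (64 + 57 + 56 + 54 + 55 + 56 + 61 + 55)/8 = 57.2500
Σ_{t=1}^{7}(x_t−x̄)(x_{t+1}−x̄) = -0.3125
γ_1 = -0.3125 / 8 = -0.039

-0.039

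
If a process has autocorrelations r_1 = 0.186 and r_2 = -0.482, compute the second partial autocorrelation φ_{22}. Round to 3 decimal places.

φ_{22} = (r_2 − r_1²) / (1 − r_1²)
r_1² = (0.186)² = 0.034596
Numerator = -0.482 − 0.0346 = -0.5166; denominator = 1 − 0.0346 = 0.9654
φ_{22} = -0.5166 / 0.9654 = -0.535

-0.535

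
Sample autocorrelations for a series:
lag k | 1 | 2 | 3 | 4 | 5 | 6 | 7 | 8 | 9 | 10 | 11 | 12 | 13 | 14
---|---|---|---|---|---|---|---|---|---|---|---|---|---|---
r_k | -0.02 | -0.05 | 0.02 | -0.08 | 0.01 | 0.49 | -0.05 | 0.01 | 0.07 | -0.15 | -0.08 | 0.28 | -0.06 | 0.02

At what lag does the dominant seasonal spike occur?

6

The largest autocorrelation is r_6 = 0.49, with a weaker echo at lag 12 (0.28); the remaining lags stay at or below 0.07.
The dominant spike at lag 6 indicates a seasonal period of 6.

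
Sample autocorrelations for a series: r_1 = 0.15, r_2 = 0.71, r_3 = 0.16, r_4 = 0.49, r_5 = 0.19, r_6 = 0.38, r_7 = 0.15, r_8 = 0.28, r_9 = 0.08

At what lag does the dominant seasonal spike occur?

The largest autocorrelation is r_2 = 0.71, with weaker echoes at lags 4 (0.49), 6 (0.38) and 8 (0.28); the remaining lags stay at or below 0.19.
The dominant spike at lag 2 indicates a seasonal period of 2.

2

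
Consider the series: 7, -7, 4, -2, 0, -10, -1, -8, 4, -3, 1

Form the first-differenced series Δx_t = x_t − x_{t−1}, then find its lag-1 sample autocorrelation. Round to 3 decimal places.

-0.756

First differences Δx: -14, 11, -6, 2, -10, 9, -7, 12, -7, 4
Mean of differences = -0.6000
Numerator Σ(Δx_t−Δx̄)(Δx_{t+1}−Δx̄) = -598.9600
Denominator Σ(Δx_t−Δx̄)² = 792.4000
r_1(Δx) = -598.9600 / 792.4000 = -0.756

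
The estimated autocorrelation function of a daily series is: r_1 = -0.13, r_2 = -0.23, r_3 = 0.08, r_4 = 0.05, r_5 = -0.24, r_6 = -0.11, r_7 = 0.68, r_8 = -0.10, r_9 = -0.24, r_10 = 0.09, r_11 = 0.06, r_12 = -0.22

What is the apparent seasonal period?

7

The largest autocorrelation is r_7 = 0.68; the remaining lags stay at or below 0.09.
The dominant spike at lag 7 indicates a seasonal period of 7.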